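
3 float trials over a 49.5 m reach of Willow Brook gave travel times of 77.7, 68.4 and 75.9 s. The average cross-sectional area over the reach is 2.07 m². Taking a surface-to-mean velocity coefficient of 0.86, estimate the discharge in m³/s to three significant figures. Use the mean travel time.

1.19 m³/s

t̄ = (77.7 + 68.4 + 75.9) / 3 = 74 s
v_surface = L / t̄ = 49.5 / 74 = 0.6689 m/s
v_mean = 0.86 × 0.6689 = 0.5753 m/s
Q = A × v_mean = 2.07 × 0.5753 = 1.191 m³/s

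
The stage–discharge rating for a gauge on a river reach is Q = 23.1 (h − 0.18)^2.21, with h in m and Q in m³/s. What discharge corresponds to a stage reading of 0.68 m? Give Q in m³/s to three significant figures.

Q = 23.1 × (0.68 − 0.18)^2.21 = 23.1 × 0.5^2.21 = 4.993 m³/s

4.99 m³/s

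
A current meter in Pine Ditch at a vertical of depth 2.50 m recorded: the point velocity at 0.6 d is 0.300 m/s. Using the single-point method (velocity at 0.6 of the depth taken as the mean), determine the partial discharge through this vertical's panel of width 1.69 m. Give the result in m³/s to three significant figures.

1.27 m³/s

v̄ = v₀.₆ = 0.300 m/s
q = v̄ × d × w = 0.3000 × 2.50 × 1.69 = 1.268 m³/s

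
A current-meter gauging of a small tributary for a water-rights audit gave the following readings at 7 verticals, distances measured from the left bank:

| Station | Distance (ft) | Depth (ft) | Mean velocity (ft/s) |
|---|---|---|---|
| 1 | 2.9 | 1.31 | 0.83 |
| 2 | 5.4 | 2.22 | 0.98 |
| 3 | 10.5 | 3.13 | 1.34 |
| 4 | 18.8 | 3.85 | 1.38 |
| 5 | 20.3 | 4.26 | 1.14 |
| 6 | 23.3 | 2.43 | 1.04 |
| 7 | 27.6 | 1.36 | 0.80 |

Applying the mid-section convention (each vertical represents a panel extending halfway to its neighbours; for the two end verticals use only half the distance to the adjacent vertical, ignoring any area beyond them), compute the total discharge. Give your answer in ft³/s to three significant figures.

86.3 ft³/s

w_1 = (5.4 − 2.9)/2 = 1.25 ft; q_1 = 0.83 × 1.31 × 1.25 = 1.359 ft³/s
w_2 = (10.5 − 2.9)/2 = 3.8 ft; q_2 = 0.98 × 2.22 × 3.8 = 8.267 ft³/s
w_3 = (18.8 − 5.4)/2 = 6.7 ft; q_3 = 1.34 × 3.13 × 6.7 = 28.10 ft³/s
w_4 = (20.3 − 10.5)/2 = 4.9 ft; q_4 = 1.38 × 3.85 × 4.9 = 26.03 ft³/s
w_5 = (23.3 − 18.8)/2 = 2.25 ft; q_5 = 1.14 × 4.26 × 2.25 = 10.93 ft³/s
w_6 = (27.6 − 20.3)/2 = 3.65 ft; q_6 = 1.04 × 2.43 × 3.65 = 9.224 ft³/s
w_7 = (27.6 − 23.3)/2 = 2.15 ft; q_7 = 0.80 × 1.36 × 2.15 = 2.339 ft³/s
Q = Σ qᵢ = 86.25 ft³/s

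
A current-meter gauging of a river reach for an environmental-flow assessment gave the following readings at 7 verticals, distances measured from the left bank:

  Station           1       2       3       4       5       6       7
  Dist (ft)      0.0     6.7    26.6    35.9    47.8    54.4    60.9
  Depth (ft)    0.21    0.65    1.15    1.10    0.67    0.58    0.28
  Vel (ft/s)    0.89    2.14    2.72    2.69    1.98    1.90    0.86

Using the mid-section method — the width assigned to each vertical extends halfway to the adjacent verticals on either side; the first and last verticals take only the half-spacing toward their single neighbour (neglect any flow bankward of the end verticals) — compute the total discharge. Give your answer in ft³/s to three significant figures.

116 ft³/s

w_1 = (6.7 − 0.0)/2 = 3.35 ft; q_1 = 0.89 × 0.21 × 3.35 = 0.6261 ft³/s
w_2 = (26.6 − 0.0)/2 = 13.3 ft; q_2 = 2.14 × 0.65 × 13.3 = 18.50 ft³/s
w_3 = (35.9 − 6.7)/2 = 14.6 ft; q_3 = 2.72 × 1.15 × 14.6 = 45.67 ft³/s
w_4 = (47.8 − 26.6)/2 = 10.6 ft; q_4 = 2.69 × 1.10 × 10.6 = 31.37 ft³/s
w_5 = (54.4 − 35.9)/2 = 9.25 ft; q_5 = 1.98 × 0.67 × 9.25 = 12.27 ft³/s
w_6 = (60.9 − 47.8)/2 = 6.55 ft; q_6 = 1.90 × 0.58 × 6.55 = 7.218 ft³/s
w_7 = (60.9 − 54.4)/2 = 3.25 ft; q_7 = 0.86 × 0.28 × 3.25 = 0.7826 ft³/s
Q = Σ qᵢ = 116.4 ft³/s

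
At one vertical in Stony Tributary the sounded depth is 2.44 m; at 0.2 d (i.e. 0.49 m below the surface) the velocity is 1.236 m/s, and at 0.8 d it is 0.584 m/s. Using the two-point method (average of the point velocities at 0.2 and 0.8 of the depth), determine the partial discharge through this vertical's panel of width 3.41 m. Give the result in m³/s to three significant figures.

7.57 m³/s

v̄ = (1.236 + 0.584) / 2 = 0.9100 m/s
q = v̄ × d × w = 0.9100 × 2.44 × 3.41 = 7.572 m³/s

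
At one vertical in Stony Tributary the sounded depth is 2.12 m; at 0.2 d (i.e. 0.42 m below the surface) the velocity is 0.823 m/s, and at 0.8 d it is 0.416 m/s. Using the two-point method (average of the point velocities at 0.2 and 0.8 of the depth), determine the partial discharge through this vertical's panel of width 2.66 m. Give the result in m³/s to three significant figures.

v̄ = (0.823 + 0.416) / 2 = 0.6195 m/s
q = v̄ × d × w = 0.6195 × 2.12 × 2.66 = 3.493 m³/s

3.49 m³/s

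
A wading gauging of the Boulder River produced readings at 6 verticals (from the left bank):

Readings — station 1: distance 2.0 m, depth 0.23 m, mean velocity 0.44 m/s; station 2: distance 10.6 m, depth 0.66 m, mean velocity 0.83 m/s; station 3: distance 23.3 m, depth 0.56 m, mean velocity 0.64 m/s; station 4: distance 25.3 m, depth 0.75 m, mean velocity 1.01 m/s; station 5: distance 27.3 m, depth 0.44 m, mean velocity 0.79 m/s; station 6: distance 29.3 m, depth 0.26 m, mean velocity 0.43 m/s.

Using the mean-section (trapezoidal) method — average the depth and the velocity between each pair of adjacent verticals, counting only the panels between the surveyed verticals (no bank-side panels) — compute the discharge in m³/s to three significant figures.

Panel 1-2: Δb = 8.6 m, d̄ = (0.23+0.66)/2 = 0.445, v̄ = (0.44+0.83)/2 = 0.635 → q = 8.6×0.445×0.635 = 2.430 m³/s
Panel 2-3: Δb = 12.7 m, d̄ = (0.66+0.56)/2 = 0.61, v̄ = (0.83+0.64)/2 = 0.735 → q = 12.7×0.61×0.735 = 5.694 m³/s
Panel 3-4: Δb = 2 m, d̄ = (0.56+0.75)/2 = 0.655, v̄ = (0.64+1.01)/2 = 0.825 → q = 2×0.655×0.825 = 1.081 m³/s
Panel 4-5: Δb = 2 m, d̄ = (0.75+0.44)/2 = 0.595, v̄ = (1.01+0.79)/2 = 0.9 → q = 2×0.595×0.9 = 1.071 m³/s
Panel 5-6: Δb = 2 m, d̄ = (0.44+0.26)/2 = 0.35, v̄ = (0.79+0.43)/2 = 0.61 → q = 2×0.35×0.61 = 0.4270 m³/s
Q = Σ q = 10.70 m³/s

10.7 m³/s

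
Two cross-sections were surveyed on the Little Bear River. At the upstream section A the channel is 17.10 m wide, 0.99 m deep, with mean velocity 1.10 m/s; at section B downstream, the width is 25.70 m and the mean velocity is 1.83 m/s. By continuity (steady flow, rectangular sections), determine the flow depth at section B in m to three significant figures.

Q = A₁V₁ = (17.10×0.99) × 1.10 = 18.62 m³/s
d₂ = Q/(b₂ V₂) = 18.62/(25.70×1.83) = 0.3959 m

0.396 m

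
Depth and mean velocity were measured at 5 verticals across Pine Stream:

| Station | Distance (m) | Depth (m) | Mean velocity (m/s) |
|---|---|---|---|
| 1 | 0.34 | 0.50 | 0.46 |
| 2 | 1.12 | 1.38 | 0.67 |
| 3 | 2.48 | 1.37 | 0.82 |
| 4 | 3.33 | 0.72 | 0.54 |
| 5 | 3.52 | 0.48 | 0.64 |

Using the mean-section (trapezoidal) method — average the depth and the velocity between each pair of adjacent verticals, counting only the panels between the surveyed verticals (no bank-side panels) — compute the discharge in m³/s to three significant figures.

2.48 m³/s

Panel 1-2: Δb = 0.78 m, d̄ = (0.50+1.38)/2 = 0.94, v̄ = (0.46+0.67)/2 = 0.565 → q = 0.78×0.94×0.565 = 0.4143 m³/s
Panel 2-3: Δb = 1.36 m, d̄ = (1.38+1.37)/2 = 1.375, v̄ = (0.67+0.82)/2 = 0.745 → q = 1.36×1.375×0.745 = 1.393 m³/s
Panel 3-4: Δb = 0.85 m, d̄ = (1.37+0.72)/2 = 1.045, v̄ = (0.82+0.54)/2 = 0.68 → q = 0.85×1.045×0.68 = 0.6040 m³/s
Panel 4-5: Δb = 0.19 m, d̄ = (0.72+0.48)/2 = 0.6, v̄ = (0.54+0.64)/2 = 0.59 → q = 0.19×0.6×0.59 = 0.06726 m³/s
Q = Σ q = 2.479 m³/s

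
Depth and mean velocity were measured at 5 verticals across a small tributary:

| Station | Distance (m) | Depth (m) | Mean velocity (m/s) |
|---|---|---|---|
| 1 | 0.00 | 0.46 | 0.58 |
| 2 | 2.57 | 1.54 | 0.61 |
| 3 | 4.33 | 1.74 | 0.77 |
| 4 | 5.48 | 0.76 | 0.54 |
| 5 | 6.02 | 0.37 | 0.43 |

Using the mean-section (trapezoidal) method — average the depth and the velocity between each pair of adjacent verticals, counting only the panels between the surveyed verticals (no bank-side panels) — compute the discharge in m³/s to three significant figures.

4.61 m³/s

Panel 1-2: Δb = 2.57 m, d̄ = (0.46+1.54)/2 = 1, v̄ = (0.58+0.61)/2 = 0.595 → q = 2.57×1×0.595 = 1.529 m³/s
Panel 2-3: Δb = 1.76 m, d̄ = (1.54+1.74)/2 = 1.64, v̄ = (0.61+0.77)/2 = 0.69 → q = 1.76×1.64×0.69 = 1.992 m³/s
Panel 3-4: Δb = 1.15 m, d̄ = (1.74+0.76)/2 = 1.25, v̄ = (0.77+0.54)/2 = 0.655 → q = 1.15×1.25×0.655 = 0.9416 m³/s
Panel 4-5: Δb = 0.54 m, d̄ = (0.76+0.37)/2 = 0.565, v̄ = (0.54+0.43)/2 = 0.485 → q = 0.54×0.565×0.485 = 0.1480 m³/s
Q = Σ q = 4.610 m³/s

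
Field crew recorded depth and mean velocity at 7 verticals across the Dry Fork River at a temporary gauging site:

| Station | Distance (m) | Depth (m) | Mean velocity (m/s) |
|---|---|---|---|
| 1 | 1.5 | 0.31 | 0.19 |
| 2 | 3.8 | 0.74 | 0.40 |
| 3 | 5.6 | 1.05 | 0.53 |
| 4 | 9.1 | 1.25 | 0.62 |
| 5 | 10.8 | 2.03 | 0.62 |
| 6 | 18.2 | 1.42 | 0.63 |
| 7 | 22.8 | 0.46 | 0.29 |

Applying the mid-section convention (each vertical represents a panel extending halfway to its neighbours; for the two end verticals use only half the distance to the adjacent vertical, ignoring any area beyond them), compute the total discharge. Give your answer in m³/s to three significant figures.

15.6 m³/s

w_1 = (3.8 − 1.5)/2 = 1.15 m; q_1 = 0.19 × 0.31 × 1.15 = 0.06774 m³/s
w_2 = (5.6 − 1.5)/2 = 2.05 m; q_2 = 0.40 × 0.74 × 2.05 = 0.6068 m³/s
w_3 = (9.1 − 3.8)/2 = 2.65 m; q_3 = 0.53 × 1.05 × 2.65 = 1.475 m³/s
w_4 = (10.8 − 5.6)/2 = 2.6 m; q_4 = 0.62 × 1.25 × 2.6 = 2.015 m³/s
w_5 = (18.2 − 9.1)/2 = 4.55 m; q_5 = 0.62 × 2.03 × 4.55 = 5.727 m³/s
w_6 = (22.8 − 10.8)/2 = 6 m; q_6 = 0.63 × 1.42 × 6 = 5.368 m³/s
w_7 = (22.8 − 18.2)/2 = 2.3 m; q_7 = 0.29 × 0.46 × 2.3 = 0.3068 m³/s
Q = Σ qᵢ = 15.57 m³/s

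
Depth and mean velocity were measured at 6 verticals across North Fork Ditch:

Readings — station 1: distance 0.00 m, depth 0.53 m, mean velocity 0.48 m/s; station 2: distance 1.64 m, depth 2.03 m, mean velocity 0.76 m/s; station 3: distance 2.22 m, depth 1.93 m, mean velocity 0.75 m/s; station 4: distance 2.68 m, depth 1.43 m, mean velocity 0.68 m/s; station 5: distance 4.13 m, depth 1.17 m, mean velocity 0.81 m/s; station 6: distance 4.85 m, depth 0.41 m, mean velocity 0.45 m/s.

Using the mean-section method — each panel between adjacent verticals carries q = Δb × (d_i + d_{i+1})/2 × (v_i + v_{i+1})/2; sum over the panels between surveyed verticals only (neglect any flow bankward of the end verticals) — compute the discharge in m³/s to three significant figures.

Panel 1-2: Δb = 1.64 m, d̄ = (0.53+2.03)/2 = 1.28, v̄ = (0.48+0.76)/2 = 0.62 → q = 1.64×1.28×0.62 = 1.302 m³/s
Panel 2-3: Δb = 0.58 m, d̄ = (2.03+1.93)/2 = 1.98, v̄ = (0.76+0.75)/2 = 0.755 → q = 0.58×1.98×0.755 = 0.8670 m³/s
Panel 3-4: Δb = 0.46 m, d̄ = (1.93+1.43)/2 = 1.68, v̄ = (0.75+0.68)/2 = 0.715 → q = 0.46×1.68×0.715 = 0.5526 m³/s
Panel 4-5: Δb = 1.45 m, d̄ = (1.43+1.17)/2 = 1.3, v̄ = (0.68+0.81)/2 = 0.745 → q = 1.45×1.3×0.745 = 1.404 m³/s
Panel 5-6: Δb = 0.72 m, d̄ = (1.17+0.41)/2 = 0.79, v̄ = (0.81+0.45)/2 = 0.63 → q = 0.72×0.79×0.63 = 0.3583 m³/s
Q = Σ q = 4.484 m³/s

4.48 m³/s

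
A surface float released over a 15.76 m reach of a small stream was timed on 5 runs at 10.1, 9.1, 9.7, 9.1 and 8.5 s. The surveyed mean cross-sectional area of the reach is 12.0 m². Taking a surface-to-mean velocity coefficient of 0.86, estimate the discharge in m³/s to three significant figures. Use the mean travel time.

17.5 m³/s

t̄ = (10.1 + 9.1 + 9.7 + 9.1 + 8.5) / 5 = 9.3 s
v_surface = L / t̄ = 15.76 / 9.3 = 1.695 m/s
v_mean = 0.86 × 1.695 = 1.457 m/s
Q = A × v_mean = 12.0 × 1.457 = 17.49 m³/s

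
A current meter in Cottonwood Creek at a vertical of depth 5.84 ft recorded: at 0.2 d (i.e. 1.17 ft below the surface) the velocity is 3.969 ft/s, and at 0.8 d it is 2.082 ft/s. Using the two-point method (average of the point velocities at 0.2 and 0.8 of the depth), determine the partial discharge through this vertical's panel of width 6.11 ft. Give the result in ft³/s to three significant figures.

108 ft³/s

v̄ = (3.969 + 2.082) / 2 = 3.026 ft/s
q = v̄ × d × w = 3.026 × 5.84 × 6.11 = 108.0 ft³/s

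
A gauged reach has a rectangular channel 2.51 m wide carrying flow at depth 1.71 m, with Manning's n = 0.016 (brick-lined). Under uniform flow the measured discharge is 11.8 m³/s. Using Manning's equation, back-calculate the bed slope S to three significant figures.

A = b·y = 2.51 × 1.71 = 4.292 m²
P = b + 2y = 2.51 + 2×1.71 = 5.930 m
R = A/P = 4.292/5.930 = 0.7238 m
S = (Q·n / (1·A·R^(2/3)))² = (11.8×0.016 / (1×4.292×0.8061))² = 0.002977

0.00298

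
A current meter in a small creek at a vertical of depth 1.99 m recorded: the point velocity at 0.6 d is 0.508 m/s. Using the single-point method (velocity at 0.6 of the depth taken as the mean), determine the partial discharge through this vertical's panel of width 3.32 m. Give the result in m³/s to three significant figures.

3.36 m³/s

v̄ = v₀.₆ = 0.508 m/s
q = v̄ × d × w = 0.5080 × 1.99 × 3.32 = 3.356 m³/s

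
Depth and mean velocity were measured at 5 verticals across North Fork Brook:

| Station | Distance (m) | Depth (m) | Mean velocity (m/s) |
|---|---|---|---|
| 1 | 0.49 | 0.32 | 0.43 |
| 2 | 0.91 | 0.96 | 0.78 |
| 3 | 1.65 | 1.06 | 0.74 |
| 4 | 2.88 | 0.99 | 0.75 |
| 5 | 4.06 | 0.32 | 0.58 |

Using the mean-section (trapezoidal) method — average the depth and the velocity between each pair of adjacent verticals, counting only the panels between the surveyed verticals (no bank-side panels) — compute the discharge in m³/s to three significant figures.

Panel 1-2: Δb = 0.42 m, d̄ = (0.32+0.96)/2 = 0.64, v̄ = (0.43+0.78)/2 = 0.605 → q = 0.42×0.64×0.605 = 0.1626 m³/s
Panel 2-3: Δb = 0.74 m, d̄ = (0.96+1.06)/2 = 1.01, v̄ = (0.78+0.74)/2 = 0.76 → q = 0.74×1.01×0.76 = 0.5680 m³/s
Panel 3-4: Δb = 1.23 m, d̄ = (1.06+0.99)/2 = 1.025, v̄ = (0.74+0.75)/2 = 0.745 → q = 1.23×1.025×0.745 = 0.9393 m³/s
Panel 4-5: Δb = 1.18 m, d̄ = (0.99+0.32)/2 = 0.655, v̄ = (0.75+0.58)/2 = 0.665 → q = 1.18×0.655×0.665 = 0.5140 m³/s
Q = Σ q = 2.184 m³/s

2.18 m³/s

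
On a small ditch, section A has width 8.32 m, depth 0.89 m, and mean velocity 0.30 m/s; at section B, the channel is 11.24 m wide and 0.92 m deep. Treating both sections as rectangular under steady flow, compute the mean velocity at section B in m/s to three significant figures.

Q = A₁V₁ = (8.32×0.89) × 0.30 = 2.221 m³/s
A₂ = 11.24 × 0.92 = 10.34 m²
V₂ = Q/A₂ = 2.221/10.34 = 0.2148 m/s

0.215 m/s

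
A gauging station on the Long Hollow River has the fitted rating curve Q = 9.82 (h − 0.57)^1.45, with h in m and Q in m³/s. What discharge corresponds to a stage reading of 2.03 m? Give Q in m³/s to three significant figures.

17.0 m³/s

Q = 9.82 × (2.03 − 0.57)^1.45 = 9.82 × 1.46^1.45 = 17.00 m³/s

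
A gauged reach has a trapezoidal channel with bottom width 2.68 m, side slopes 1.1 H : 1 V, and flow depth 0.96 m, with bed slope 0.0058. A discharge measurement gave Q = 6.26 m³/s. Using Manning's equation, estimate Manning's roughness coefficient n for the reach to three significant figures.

A = (b + z·y)·y = (2.68 + 1.1×0.96)×0.96 = 3.587 m²
P = b + 2y√(1+z²) = 2.68 + 2×0.96×√(1+1.1²) = 5.534 m
R = A/P = 3.587/5.534 = 0.6481 m
n = (1/Q)·A·R^(2/3)·S^(1/2) = (1/6.26) × 3.587 × 0.7489 × 0.07616 = 0.03268

0.0327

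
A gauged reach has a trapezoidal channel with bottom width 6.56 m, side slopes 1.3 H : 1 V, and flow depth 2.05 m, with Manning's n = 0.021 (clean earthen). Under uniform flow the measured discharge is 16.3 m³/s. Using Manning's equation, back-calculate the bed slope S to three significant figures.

0.000205

A = (b + z·y)·y = (6.56 + 1.3×2.05)×2.05 = 18.91 m²
P = b + 2y√(1+z²) = 6.56 + 2×2.05×√(1+1.3²) = 13.28 m
R = A/P = 18.91/13.28 = 1.424 m
S = (Q·n / (1·A·R^(2/3)))² = (16.3×0.021 / (1×18.91×1.265))² = 0.0002046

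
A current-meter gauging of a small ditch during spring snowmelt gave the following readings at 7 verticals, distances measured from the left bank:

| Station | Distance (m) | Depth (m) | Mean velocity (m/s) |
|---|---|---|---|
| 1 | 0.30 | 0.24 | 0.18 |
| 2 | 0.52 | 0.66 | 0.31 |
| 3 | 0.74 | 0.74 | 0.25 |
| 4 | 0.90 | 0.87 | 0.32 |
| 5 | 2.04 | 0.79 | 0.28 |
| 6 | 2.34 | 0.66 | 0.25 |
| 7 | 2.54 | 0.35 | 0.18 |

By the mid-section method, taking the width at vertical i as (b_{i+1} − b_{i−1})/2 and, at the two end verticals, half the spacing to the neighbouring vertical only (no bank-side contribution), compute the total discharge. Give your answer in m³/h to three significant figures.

w_1 = (0.52 − 0.30)/2 = 0.11 m; q_1 = 0.18 × 0.24 × 0.11 = 0.004752 m³/s
w_2 = (0.74 − 0.30)/2 = 0.22 m; q_2 = 0.31 × 0.66 × 0.22 = 0.04501 m³/s
w_3 = (0.90 − 0.52)/2 = 0.19 m; q_3 = 0.25 × 0.74 × 0.19 = 0.03515 m³/s
w_4 = (2.04 − 0.74)/2 = 0.65 m; q_4 = 0.32 × 0.87 × 0.65 = 0.1810 m³/s
w_5 = (2.34 − 0.90)/2 = 0.72 m; q_5 = 0.28 × 0.79 × 0.72 = 0.1593 m³/s
w_6 = (2.54 − 2.04)/2 = 0.25 m; q_6 = 0.25 × 0.66 × 0.25 = 0.04125 m³/s
w_7 = (2.54 − 2.34)/2 = 0.1 m; q_7 = 0.18 × 0.35 × 0.1 = 0.006300 m³/s
Q = Σ qᵢ = 0.4727 m³/s
= 0.4727 × 3600 = 1702 m³/h

1700 m³/h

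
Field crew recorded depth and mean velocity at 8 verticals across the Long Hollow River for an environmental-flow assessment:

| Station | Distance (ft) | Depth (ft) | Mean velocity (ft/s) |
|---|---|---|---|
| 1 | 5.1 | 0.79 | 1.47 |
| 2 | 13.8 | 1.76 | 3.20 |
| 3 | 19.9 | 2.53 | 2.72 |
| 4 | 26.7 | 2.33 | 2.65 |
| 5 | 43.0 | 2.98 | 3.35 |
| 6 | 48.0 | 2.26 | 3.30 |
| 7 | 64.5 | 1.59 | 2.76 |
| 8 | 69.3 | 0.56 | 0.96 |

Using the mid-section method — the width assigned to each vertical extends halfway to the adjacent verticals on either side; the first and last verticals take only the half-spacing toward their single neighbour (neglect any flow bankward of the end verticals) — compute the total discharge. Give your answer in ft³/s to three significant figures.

397 ft³/s

w_1 = (13.8 − 5.1)/2 = 4.35 ft; q_1 = 1.47 × 0.79 × 4.35 = 5.052 ft³/s
w_2 = (19.9 − 5.1)/2 = 7.4 ft; q_2 = 3.20 × 1.76 × 7.4 = 41.68 ft³/s
w_3 = (26.7 − 13.8)/2 = 6.45 ft; q_3 = 2.72 × 2.53 × 6.45 = 44.39 ft³/s
w_4 = (43.0 − 19.9)/2 = 11.55 ft; q_4 = 2.65 × 2.33 × 11.55 = 71.32 ft³/s
w_5 = (48.0 − 26.7)/2 = 10.65 ft; q_5 = 3.35 × 2.98 × 10.65 = 106.3 ft³/s
w_6 = (64.5 − 43.0)/2 = 10.75 ft; q_6 = 3.30 × 2.26 × 10.75 = 80.17 ft³/s
w_7 = (69.3 − 48.0)/2 = 10.65 ft; q_7 = 2.76 × 1.59 × 10.65 = 46.74 ft³/s
w_8 = (69.3 − 64.5)/2 = 2.4 ft; q_8 = 0.96 × 0.56 × 2.4 = 1.290 ft³/s
Q = Σ qᵢ = 396.9 ft³/s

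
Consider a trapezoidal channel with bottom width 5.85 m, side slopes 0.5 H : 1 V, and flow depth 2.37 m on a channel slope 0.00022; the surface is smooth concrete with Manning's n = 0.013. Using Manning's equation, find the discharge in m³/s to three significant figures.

24.9 m³/s

A = (b + z·y)·y = (5.85 + 0.5×2.37)×2.37 = 16.67 m²
P = b + 2y√(1+z²) = 5.85 + 2×2.37×√(1+0.5²) = 11.15 m
R = A/P = 16.67/11.15 = 1.495 m
Q = (1/n)·A·R^(2/3)·S^(1/2) = (1/0.013) × 16.67 × 1.495^(2/3) × 0.00022^(1/2) = 24.88 m³/s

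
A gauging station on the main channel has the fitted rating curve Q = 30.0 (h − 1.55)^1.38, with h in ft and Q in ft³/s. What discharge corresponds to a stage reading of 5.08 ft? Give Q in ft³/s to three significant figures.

171 ft³/s

Q = 30.0 × (5.08 − 1.55)^1.38 = 30.0 × 3.53^1.38 = 171.0 ft³/s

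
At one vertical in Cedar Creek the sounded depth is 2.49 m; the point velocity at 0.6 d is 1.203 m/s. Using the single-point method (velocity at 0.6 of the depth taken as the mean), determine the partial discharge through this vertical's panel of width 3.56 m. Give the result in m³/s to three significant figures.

10.7 m³/s

v̄ = v₀.₆ = 1.203 m/s
q = v̄ × d × w = 1.203 × 2.49 × 3.56 = 10.66 m³/s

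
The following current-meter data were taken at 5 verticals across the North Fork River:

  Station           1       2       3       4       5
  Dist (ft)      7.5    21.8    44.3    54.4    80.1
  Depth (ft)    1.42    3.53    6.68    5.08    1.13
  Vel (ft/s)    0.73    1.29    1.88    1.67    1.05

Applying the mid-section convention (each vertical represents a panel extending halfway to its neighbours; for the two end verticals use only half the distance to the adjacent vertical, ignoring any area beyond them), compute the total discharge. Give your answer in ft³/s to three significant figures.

w_1 = (21.8 − 7.5)/2 = 7.15 ft; q_1 = 0.73 × 1.42 × 7.15 = 7.412 ft³/s
w_2 = (44.3 − 7.5)/2 = 18.4 ft; q_2 = 1.29 × 3.53 × 18.4 = 83.79 ft³/s
w_3 = (54.4 − 21.8)/2 = 16.3 ft; q_3 = 1.88 × 6.68 × 16.3 = 204.7 ft³/s
w_4 = (80.1 − 44.3)/2 = 17.9 ft; q_4 = 1.67 × 5.08 × 17.9 = 151.9 ft³/s
w_5 = (80.1 − 54.4)/2 = 12.85 ft; q_5 = 1.05 × 1.13 × 12.85 = 15.25 ft³/s
Q = Σ qᵢ = 463.0 ft³/s

463 ft³/s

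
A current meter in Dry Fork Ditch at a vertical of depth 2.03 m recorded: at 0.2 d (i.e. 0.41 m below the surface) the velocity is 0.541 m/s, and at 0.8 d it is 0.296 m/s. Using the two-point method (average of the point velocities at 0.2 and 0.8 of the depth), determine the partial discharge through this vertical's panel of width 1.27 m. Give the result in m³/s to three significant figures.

1.08 m³/s

v̄ = (0.541 + 0.296) / 2 = 0.4185 m/s
q = v̄ × d × w = 0.4185 × 2.03 × 1.27 = 1.079 m³/s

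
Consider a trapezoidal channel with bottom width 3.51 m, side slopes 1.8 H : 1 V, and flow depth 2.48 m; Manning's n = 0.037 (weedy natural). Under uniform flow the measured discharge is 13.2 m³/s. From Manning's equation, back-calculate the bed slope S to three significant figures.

0.000375

A = (b + z·y)·y = (3.51 + 1.8×2.48)×2.48 = 19.78 m²
P = b + 2y√(1+z²) = 3.51 + 2×2.48×√(1+1.8²) = 13.72 m
R = A/P = 19.78/13.72 = 1.441 m
S = (Q·n / (1·A·R^(2/3)))² = (13.2×0.037 / (1×19.78×1.276))² = 0.0003747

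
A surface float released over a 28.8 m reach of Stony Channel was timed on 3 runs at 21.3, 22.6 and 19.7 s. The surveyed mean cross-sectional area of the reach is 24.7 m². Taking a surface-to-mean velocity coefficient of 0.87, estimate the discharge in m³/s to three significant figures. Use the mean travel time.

29.2 m³/s

t̄ = (21.3 + 22.6 + 19.7) / 3 = 21.2 s
v_surface = L / t̄ = 28.8 / 21.2 = 1.358 m/s
v_mean = 0.87 × 1.358 = 1.182 m/s
Q = A × v_mean = 24.7 × 1.182 = 29.19 m³/s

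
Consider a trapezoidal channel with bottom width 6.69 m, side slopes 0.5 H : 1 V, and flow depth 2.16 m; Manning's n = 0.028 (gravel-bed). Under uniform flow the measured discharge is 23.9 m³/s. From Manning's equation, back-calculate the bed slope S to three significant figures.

A = (b + z·y)·y = (6.69 + 0.5×2.16)×2.16 = 16.78 m²
P = b + 2y√(1+z²) = 6.69 + 2×2.16×√(1+0.5²) = 11.52 m
R = A/P = 16.78/11.52 = 1.457 m
S = (Q·n / (1·A·R^(2/3)))² = (23.9×0.028 / (1×16.78×1.285))² = 0.0009626

0.000963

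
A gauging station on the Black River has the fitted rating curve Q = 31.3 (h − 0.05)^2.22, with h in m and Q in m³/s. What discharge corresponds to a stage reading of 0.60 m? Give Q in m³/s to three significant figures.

Q = 31.3 × (0.60 − 0.05)^2.22 = 31.3 × 0.55^2.22 = 8.301 m³/s

8.30 m³/s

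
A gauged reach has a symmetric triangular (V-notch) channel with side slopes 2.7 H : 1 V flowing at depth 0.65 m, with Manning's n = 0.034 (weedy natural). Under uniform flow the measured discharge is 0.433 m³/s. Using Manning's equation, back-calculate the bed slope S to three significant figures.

0.000812

A = z·y² = 2.7×0.65² = 1.141 m²
P = 2y√(1+z²) = 2×0.65×√(1+2.7²) = 3.743 m
R = A/P = 1.141/3.743 = 0.3048 m
S = (Q·n / (1·A·R^(2/3)))² = (0.433×0.034 / (1×1.141×0.4529))² = 0.0008121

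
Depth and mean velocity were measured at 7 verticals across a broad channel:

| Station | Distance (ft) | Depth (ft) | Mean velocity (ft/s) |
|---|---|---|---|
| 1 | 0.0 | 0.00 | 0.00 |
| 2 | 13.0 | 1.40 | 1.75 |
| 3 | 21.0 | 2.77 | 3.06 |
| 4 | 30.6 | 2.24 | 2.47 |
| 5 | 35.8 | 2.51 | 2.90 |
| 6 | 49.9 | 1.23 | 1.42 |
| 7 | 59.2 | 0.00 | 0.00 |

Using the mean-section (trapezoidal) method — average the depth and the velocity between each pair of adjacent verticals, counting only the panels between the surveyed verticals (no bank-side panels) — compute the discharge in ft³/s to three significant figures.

Panel 1-2: Δb = 13 ft, d̄ = (0.00+1.40)/2 = 0.7, v̄ = (0.00+1.75)/2 = 0.875 → q = 13×0.7×0.875 = 7.963 ft³/s
Panel 2-3: Δb = 8 ft, d̄ = (1.40+2.77)/2 = 2.085, v̄ = (1.75+3.06)/2 = 2.405 → q = 8×2.085×2.405 = 40.12 ft³/s
Panel 3-4: Δb = 9.6 ft, d̄ = (2.77+2.24)/2 = 2.505, v̄ = (3.06+2.47)/2 = 2.765 → q = 9.6×2.505×2.765 = 66.49 ft³/s
Panel 4-5: Δb = 5.2 ft, d̄ = (2.24+2.51)/2 = 2.375, v̄ = (2.47+2.90)/2 = 2.685 → q = 5.2×2.375×2.685 = 33.16 ft³/s
Panel 5-6: Δb = 14.1 ft, d̄ = (2.51+1.23)/2 = 1.87, v̄ = (2.90+1.42)/2 = 2.16 → q = 14.1×1.87×2.16 = 56.95 ft³/s
Panel 6-7: Δb = 9.3 ft, d̄ = (1.23+0.00)/2 = 0.615, v̄ = (1.42+0.00)/2 = 0.71 → q = 9.3×0.615×0.71 = 4.061 ft³/s
Q = Σ q = 208.7 ft³/s

209 ft³/s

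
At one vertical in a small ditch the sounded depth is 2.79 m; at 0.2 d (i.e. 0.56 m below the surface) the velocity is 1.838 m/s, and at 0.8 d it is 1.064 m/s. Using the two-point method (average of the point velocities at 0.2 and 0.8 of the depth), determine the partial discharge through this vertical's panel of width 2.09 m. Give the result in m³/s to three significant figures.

v̄ = (1.838 + 1.064) / 2 = 1.451 m/s
q = v̄ × d × w = 1.451 × 2.79 × 2.09 = 8.461 m³/s

8.46 m³/s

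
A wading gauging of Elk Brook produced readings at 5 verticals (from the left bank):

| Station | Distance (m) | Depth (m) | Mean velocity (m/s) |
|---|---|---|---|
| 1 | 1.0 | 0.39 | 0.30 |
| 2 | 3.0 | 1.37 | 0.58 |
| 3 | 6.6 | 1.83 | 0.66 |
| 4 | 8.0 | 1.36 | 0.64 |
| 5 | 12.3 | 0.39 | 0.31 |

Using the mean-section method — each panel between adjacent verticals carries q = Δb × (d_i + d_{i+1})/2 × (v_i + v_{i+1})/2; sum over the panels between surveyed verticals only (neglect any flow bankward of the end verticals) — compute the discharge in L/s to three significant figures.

7580 L/s

Panel 1-2: Δb = 2 m, d̄ = (0.39+1.37)/2 = 0.88, v̄ = (0.30+0.58)/2 = 0.44 → q = 2×0.88×0.44 = 0.7744 m³/s
Panel 2-3: Δb = 3.6 m, d̄ = (1.37+1.83)/2 = 1.6, v̄ = (0.58+0.66)/2 = 0.62 → q = 3.6×1.6×0.62 = 3.571 m³/s
Panel 3-4: Δb = 1.4 m, d̄ = (1.83+1.36)/2 = 1.595, v̄ = (0.66+0.64)/2 = 0.65 → q = 1.4×1.595×0.65 = 1.451 m³/s
Panel 4-5: Δb = 4.3 m, d̄ = (1.36+0.39)/2 = 0.875, v̄ = (0.64+0.31)/2 = 0.475 → q = 4.3×0.875×0.475 = 1.787 m³/s
Q = Σ q = 7.584 m³/s
= 7.584 × 1000 = 7584 L/s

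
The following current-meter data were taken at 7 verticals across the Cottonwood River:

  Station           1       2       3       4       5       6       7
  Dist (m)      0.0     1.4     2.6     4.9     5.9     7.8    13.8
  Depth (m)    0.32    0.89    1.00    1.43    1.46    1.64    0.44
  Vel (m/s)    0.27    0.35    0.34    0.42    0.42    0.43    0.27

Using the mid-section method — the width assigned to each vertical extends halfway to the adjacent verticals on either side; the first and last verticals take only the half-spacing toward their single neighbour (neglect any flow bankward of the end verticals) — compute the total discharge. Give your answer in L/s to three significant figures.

6080 L/s

w_1 = (1.4 − 0.0)/2 = 0.7 m; q_1 = 0.27 × 0.32 × 0.7 = 0.06048 m³/s
w_2 = (2.6 − 0.0)/2 = 1.3 m; q_2 = 0.35 × 0.89 × 1.3 = 0.4050 m³/s
w_3 = (4.9 − 1.4)/2 = 1.75 m; q_3 = 0.34 × 1.00 × 1.75 = 0.5950 m³/s
w_4 = (5.9 − 2.6)/2 = 1.65 m; q_4 = 0.42 × 1.43 × 1.65 = 0.9910 m³/s
w_5 = (7.8 − 4.9)/2 = 1.45 m; q_5 = 0.42 × 1.46 × 1.45 = 0.8891 m³/s
w_6 = (13.8 − 5.9)/2 = 3.95 m; q_6 = 0.43 × 1.64 × 3.95 = 2.786 m³/s
w_7 = (13.8 − 7.8)/2 = 3 m; q_7 = 0.27 × 0.44 × 3 = 0.3564 m³/s
Q = Σ qᵢ = 6.083 m³/s
= 6.083 × 1000 = 6083 L/s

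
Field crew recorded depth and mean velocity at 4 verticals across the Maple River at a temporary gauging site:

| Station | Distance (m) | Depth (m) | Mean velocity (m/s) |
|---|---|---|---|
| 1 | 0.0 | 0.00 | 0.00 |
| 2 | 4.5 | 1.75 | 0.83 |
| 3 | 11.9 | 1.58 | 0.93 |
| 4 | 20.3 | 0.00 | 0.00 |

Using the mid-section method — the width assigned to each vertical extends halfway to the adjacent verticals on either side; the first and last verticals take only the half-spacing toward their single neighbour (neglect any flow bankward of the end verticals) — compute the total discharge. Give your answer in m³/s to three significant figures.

20.3 m³/s

w_2 = (11.9 − 0.0)/2 = 5.95 m; q_2 = 0.83 × 1.75 × 5.95 = 8.642 m³/s
w_3 = (20.3 − 4.5)/2 = 7.9 m; q_3 = 0.93 × 1.58 × 7.9 = 11.61 m³/s
Stations 1, 4 contribute zero (depth or velocity is 0).
Q = Σ qᵢ = 20.25 m³/s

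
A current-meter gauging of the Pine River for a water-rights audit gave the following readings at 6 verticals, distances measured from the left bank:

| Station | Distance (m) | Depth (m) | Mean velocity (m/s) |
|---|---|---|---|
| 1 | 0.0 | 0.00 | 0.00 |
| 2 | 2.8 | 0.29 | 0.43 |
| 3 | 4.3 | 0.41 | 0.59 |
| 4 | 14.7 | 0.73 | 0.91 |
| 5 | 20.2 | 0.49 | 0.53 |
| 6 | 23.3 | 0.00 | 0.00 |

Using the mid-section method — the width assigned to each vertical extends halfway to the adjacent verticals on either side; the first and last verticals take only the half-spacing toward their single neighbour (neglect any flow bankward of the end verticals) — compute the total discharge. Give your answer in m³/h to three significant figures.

29200 m³/h

w_2 = (4.3 − 0.0)/2 = 2.15 m; q_2 = 0.43 × 0.29 × 2.15 = 0.2681 m³/s
w_3 = (14.7 − 2.8)/2 = 5.95 m; q_3 = 0.59 × 0.41 × 5.95 = 1.439 m³/s
w_4 = (20.2 − 4.3)/2 = 7.95 m; q_4 = 0.91 × 0.73 × 7.95 = 5.281 m³/s
w_5 = (23.3 − 14.7)/2 = 4.3 m; q_5 = 0.53 × 0.49 × 4.3 = 1.117 m³/s
Stations 1, 6 contribute zero (depth or velocity is 0).
Q = Σ qᵢ = 8.105 m³/s
= 8.105 × 3600 = 29180 m³/h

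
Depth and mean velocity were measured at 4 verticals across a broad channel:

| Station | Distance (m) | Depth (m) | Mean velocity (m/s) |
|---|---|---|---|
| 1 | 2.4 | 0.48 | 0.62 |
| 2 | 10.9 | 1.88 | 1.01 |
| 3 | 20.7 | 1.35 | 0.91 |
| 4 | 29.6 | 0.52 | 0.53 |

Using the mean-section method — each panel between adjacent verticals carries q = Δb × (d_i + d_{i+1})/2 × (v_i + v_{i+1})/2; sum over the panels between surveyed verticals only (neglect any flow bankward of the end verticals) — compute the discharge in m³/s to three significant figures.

Panel 1-2: Δb = 8.5 m, d̄ = (0.48+1.88)/2 = 1.18, v̄ = (0.62+1.01)/2 = 0.815 → q = 8.5×1.18×0.815 = 8.174 m³/s
Panel 2-3: Δb = 9.8 m, d̄ = (1.88+1.35)/2 = 1.615, v̄ = (1.01+0.91)/2 = 0.96 → q = 9.8×1.615×0.96 = 15.19 m³/s
Panel 3-4: Δb = 8.9 m, d̄ = (1.35+0.52)/2 = 0.935, v̄ = (0.91+0.53)/2 = 0.72 → q = 8.9×0.935×0.72 = 5.991 m³/s
Q = Σ q = 29.36 m³/s

29.4 m³/s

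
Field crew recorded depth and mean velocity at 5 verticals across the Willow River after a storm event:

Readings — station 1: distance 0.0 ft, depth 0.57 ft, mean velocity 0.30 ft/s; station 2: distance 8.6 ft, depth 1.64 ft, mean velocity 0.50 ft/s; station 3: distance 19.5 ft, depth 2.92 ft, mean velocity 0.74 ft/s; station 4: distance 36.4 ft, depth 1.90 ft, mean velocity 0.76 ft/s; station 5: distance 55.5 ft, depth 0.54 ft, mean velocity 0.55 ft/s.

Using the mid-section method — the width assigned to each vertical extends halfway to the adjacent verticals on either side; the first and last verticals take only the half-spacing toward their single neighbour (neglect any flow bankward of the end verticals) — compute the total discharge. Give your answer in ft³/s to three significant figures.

w_1 = (8.6 − 0.0)/2 = 4.3 ft; q_1 = 0.30 × 0.57 × 4.3 = 0.7353 ft³/s
w_2 = (19.5 − 0.0)/2 = 9.75 ft; q_2 = 0.50 × 1.64 × 9.75 = 7.995 ft³/s
w_3 = (36.4 − 8.6)/2 = 13.9 ft; q_3 = 0.74 × 2.92 × 13.9 = 30.04 ft³/s
w_4 = (55.5 − 19.5)/2 = 18 ft; q_4 = 0.76 × 1.90 × 18 = 25.99 ft³/s
w_5 = (55.5 − 36.4)/2 = 9.55 ft; q_5 = 0.55 × 0.54 × 9.55 = 2.836 ft³/s
Q = Σ qᵢ = 67.59 ft³/s

67.6 ft³/s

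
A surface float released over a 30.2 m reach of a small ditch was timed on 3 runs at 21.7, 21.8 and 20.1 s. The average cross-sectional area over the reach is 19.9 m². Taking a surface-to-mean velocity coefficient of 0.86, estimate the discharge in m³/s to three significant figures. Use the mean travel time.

t̄ = (21.7 + 21.8 + 20.1) / 3 = 21.2 s
v_surface = L / t̄ = 30.2 / 21.2 = 1.425 m/s
v_mean = 0.86 × 1.425 = 1.225 m/s
Q = A × v_mean = 19.9 × 1.225 = 24.38 m³/s

24.4 m³/s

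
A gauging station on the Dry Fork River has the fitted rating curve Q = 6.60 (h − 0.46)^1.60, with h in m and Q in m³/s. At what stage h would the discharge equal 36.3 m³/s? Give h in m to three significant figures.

3.36 m

h − h₀ = (Q/C)^(1/b) = (36.3/6.60)^(1/1.60) = 2.902 m
h = 0.46 + 2.902 = 3.362 m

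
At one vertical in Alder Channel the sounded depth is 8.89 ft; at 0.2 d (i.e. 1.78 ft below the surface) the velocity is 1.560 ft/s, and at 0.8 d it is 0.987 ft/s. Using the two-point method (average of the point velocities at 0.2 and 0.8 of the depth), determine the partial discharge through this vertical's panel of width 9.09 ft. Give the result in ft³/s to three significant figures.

103 ft³/s

v̄ = (1.560 + 0.987) / 2 = 1.274 ft/s
q = v̄ × d × w = 1.274 × 8.89 × 9.09 = 102.9 ft³/s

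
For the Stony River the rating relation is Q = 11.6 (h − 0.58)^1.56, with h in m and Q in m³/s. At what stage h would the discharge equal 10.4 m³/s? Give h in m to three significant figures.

h − h₀ = (Q/C)^(1/b) = (10.4/11.6)^(1/1.56) = 0.9324 m
h = 0.58 + 0.9324 = 1.512 m

1.51 m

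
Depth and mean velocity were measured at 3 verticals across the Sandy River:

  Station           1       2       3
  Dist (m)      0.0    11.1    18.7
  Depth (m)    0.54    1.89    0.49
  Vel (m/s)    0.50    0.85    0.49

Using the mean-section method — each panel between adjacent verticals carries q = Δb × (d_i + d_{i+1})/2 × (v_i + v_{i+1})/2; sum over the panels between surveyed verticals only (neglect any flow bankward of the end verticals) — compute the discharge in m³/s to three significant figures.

15.2 m³/s

Panel 1-2: Δb = 11.1 m, d̄ = (0.54+1.89)/2 = 1.215, v̄ = (0.50+0.85)/2 = 0.675 → q = 11.1×1.215×0.675 = 9.103 m³/s
Panel 2-3: Δb = 7.6 m, d̄ = (1.89+0.49)/2 = 1.19, v̄ = (0.85+0.49)/2 = 0.67 → q = 7.6×1.19×0.67 = 6.059 m³/s
Q = Σ q = 15.16 m³/s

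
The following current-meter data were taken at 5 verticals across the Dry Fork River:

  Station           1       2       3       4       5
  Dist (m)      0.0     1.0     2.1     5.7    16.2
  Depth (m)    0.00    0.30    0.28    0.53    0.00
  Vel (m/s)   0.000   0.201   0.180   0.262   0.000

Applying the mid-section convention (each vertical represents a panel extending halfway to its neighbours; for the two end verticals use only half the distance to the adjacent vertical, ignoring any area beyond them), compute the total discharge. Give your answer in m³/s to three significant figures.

w_2 = (2.1 − 0.0)/2 = 1.05 m; q_2 = 0.201 × 0.30 × 1.05 = 0.06332 m³/s
w_3 = (5.7 − 1.0)/2 = 2.35 m; q_3 = 0.180 × 0.28 × 2.35 = 0.1184 m³/s
w_4 = (16.2 − 2.1)/2 = 7.05 m; q_4 = 0.262 × 0.53 × 7.05 = 0.9790 m³/s
Stations 1, 5 contribute zero (depth or velocity is 0).
Q = Σ qᵢ = 1.161 m³/s

1.16 m³/s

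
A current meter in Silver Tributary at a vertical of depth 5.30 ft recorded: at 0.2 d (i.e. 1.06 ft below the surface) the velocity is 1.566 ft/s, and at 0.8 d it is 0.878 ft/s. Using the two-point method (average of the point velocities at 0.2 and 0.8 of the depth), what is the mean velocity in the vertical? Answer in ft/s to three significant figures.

v̄ = (1.566 + 0.878) / 2 = 1.222 ft/s

1.22 ft/s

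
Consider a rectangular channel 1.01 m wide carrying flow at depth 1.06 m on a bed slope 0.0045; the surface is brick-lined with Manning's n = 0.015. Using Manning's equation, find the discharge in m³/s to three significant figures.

A = b·y = 1.01 × 1.06 = 1.071 m²
P = b + 2y = 1.01 + 2×1.06 = 3.130 m
R = A/P = 1.071/3.130 = 0.3420 m
Q = (1/n)·A·R^(2/3)·S^(1/2) = (1/0.015) × 1.071 × 0.3420^(2/3) × 0.0045^(1/2) = 2.342 m³/s

2.34 m³/s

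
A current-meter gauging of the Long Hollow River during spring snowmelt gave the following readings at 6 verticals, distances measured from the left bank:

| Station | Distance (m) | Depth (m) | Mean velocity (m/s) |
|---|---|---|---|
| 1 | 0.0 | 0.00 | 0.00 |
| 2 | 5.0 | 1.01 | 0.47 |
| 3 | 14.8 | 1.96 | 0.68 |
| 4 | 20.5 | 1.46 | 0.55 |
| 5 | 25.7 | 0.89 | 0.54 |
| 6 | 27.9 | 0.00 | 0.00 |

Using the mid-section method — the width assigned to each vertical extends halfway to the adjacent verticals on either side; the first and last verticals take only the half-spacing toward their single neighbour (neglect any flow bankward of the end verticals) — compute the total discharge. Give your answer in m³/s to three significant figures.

w_2 = (14.8 − 0.0)/2 = 7.4 m; q_2 = 0.47 × 1.01 × 7.4 = 3.513 m³/s
w_3 = (20.5 − 5.0)/2 = 7.75 m; q_3 = 0.68 × 1.96 × 7.75 = 10.33 m³/s
w_4 = (25.7 − 14.8)/2 = 5.45 m; q_4 = 0.55 × 1.46 × 5.45 = 4.376 m³/s
w_5 = (27.9 − 20.5)/2 = 3.7 m; q_5 = 0.54 × 0.89 × 3.7 = 1.778 m³/s
Stations 1, 6 contribute zero (depth or velocity is 0).
Q = Σ qᵢ = 20.00 m³/s

20.0 m³/s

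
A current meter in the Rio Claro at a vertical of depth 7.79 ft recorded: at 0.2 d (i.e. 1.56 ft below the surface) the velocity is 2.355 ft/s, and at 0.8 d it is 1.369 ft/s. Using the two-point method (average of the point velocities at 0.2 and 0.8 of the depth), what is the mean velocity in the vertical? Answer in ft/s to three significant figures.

v̄ = (2.355 + 1.369) / 2 = 1.862 ft/s

1.86 ft/s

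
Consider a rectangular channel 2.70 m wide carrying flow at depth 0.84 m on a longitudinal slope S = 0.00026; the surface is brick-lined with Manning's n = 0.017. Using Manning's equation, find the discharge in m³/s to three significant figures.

1.39 m³/s

A = b·y = 2.70 × 0.84 = 2.268 m²
P = b + 2y = 2.70 + 2×0.84 = 4.380 m
R = A/P = 2.268/4.380 = 0.5178 m
Q = (1/n)·A·R^(2/3)·S^(1/2) = (1/0.017) × 2.268 × 0.5178^(2/3) × 0.00026^(1/2) = 1.387 m³/s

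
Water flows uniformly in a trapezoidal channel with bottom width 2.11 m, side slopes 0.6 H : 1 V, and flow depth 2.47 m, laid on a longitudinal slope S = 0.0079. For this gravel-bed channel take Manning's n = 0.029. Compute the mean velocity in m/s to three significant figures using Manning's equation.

A = (b + z·y)·y = (2.11 + 0.6×2.47)×2.47 = 8.872 m²
P = b + 2y√(1+z²) = 2.11 + 2×2.47×√(1+0.6²) = 7.871 m
R = A/P = 8.872/7.871 = 1.127 m
Q = (1/n)·A·R^(2/3)·S^(1/2) = (1/0.029) × 8.872 × 1.127^(2/3) × 0.0079^(1/2) = 29.45 m³/s
V = Q/A = 29.45/8.872 = 3.320 m/s

3.32 m/s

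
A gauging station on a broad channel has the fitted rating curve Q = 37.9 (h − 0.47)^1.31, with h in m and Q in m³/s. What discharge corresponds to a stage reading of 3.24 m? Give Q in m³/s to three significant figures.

144 m³/s

Q = 37.9 × (3.24 − 0.47)^1.31 = 37.9 × 2.77^1.31 = 144.0 m³/s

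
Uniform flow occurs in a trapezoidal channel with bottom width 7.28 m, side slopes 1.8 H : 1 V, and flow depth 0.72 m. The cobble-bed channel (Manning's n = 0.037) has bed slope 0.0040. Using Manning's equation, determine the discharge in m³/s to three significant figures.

7.53 m³/s

A = (b + z·y)·y = (7.28 + 1.8×0.72)×0.72 = 6.175 m²
P = b + 2y√(1+z²) = 7.28 + 2×0.72×√(1+1.8²) = 10.25 m
R = A/P = 6.175/10.25 = 0.6027 m
Q = (1/n)·A·R^(2/3)·S^(1/2) = (1/0.037) × 6.175 × 0.6027^(2/3) × 0.0040^(1/2) = 7.531 m³/s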